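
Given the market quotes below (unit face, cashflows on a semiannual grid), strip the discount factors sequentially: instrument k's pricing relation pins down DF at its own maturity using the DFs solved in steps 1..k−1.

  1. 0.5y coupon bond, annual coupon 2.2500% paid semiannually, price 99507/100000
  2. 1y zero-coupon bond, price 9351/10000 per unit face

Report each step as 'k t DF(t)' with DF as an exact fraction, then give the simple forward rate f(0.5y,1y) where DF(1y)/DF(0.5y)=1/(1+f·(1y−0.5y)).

1 1/2 123/125
2 1 9351/10000
f(0.5y,1y) = ((123/125)/(9351/10000) − 1)/(1/2) = 326/3117 ≈ 10.4588%

step 1 [0.5y] bond c/2=9/800: DF=(99507/100000 − 9/800·(0))/(1+9/800) = 123/125 ≈ 0.984000
step 2 [1y] zero: DF = P = 9351/10000 ≈ 0.935100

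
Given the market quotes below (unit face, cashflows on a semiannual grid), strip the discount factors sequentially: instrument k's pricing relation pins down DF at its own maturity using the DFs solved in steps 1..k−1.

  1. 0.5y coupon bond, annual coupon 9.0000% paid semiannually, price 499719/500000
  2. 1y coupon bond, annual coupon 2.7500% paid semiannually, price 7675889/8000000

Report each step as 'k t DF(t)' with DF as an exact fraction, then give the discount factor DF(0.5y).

step 1 [0.5y] bond c/2=9/200: DF=(499719/500000 − 9/200·(0))/(1+9/200) = 2391/2500 ≈ 0.956400
step 2 [1y] bond c/2=11/800: DF=(7675889/8000000 − 11/800·(0.956400))/(1+11/800) = 1867/2000 ≈ 0.933500

1 1/2 2391/2500
2 1 1867/2000
DF(0.5y) = 2391/2500 ≈ 0.956400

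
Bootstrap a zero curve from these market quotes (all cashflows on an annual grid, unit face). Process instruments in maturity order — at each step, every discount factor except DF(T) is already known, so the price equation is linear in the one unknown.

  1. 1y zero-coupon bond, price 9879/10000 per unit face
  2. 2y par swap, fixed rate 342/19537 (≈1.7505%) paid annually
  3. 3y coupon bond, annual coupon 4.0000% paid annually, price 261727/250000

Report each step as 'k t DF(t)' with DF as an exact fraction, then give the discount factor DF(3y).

1 1 9879/10000
2 2 4829/5000
3 3 1863/2000
DF(3y) = 1863/2000 ≈ 0.931500

step 1 [1y] zero: DF = P = 9879/10000 ≈ 0.987900
step 2 [2y] swap r/1=342/19537: DF=(1 − 342/19537·(0.987900))/(1+342/19537) = 4829/5000 ≈ 0.965800
step 3 [3y] bond c/1=1/25: DF=(261727/250000 − 1/25·(0.987900+0.965800))/(1+1/25) = 1863/2000 ≈ 0.931500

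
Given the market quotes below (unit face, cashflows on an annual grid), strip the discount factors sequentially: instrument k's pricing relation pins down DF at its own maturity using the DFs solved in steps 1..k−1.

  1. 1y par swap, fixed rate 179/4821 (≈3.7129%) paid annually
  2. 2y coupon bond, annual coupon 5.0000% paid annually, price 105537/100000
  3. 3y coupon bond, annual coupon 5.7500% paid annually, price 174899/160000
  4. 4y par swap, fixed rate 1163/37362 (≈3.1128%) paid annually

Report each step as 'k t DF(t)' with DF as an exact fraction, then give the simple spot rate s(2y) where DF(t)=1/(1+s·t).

1 1 4821/5000
2 2 1199/1250
3 3 9291/10000
4 4 8837/10000
s(2y) = (1/(1199/1250) − 1)/(2) = 51/2398 ≈ 2.1268%

step 1 [1y] swap r/1=179/4821: DF=(1 − 179/4821·(0))/(1+179/4821) = 4821/5000 ≈ 0.964200
step 2 [2y] bond c/1=1/20: DF=(105537/100000 − 1/20·(0.964200))/(1+1/20) = 1199/1250 ≈ 0.959200
step 3 [3y] bond c/1=23/400: DF=(174899/160000 − 23/400·(0.964200+0.959200))/(1+23/400) = 9291/10000 ≈ 0.929100
step 4 [4y] swap r/1=1163/37362: DF=(1 − 1163/37362·(0.964200+0.959200+0.929100))/(1+1163/37362) = 8837/10000 ≈ 0.883700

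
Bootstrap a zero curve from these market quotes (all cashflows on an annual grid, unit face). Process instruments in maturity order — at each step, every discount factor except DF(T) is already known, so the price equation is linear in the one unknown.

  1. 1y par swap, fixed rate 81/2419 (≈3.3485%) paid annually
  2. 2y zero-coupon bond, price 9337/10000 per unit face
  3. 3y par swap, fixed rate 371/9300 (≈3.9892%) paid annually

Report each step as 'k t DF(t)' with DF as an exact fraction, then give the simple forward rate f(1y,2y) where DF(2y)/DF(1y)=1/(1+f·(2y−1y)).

step 1 [1y] swap r/1=81/2419: DF=(1 − 81/2419·(0))/(1+81/2419) = 2419/2500 ≈ 0.967600
step 2 [2y] zero: DF = P = 9337/10000 ≈ 0.933700
step 3 [3y] swap r/1=371/9300: DF=(1 − 371/9300·(0.967600+0.933700))/(1+371/9300) = 8887/10000 ≈ 0.888700

1 1 2419/2500
2 2 9337/10000
3 3 8887/10000
f(1y,2y) = ((2419/2500)/(9337/10000) − 1)/(1) = 339/9337 ≈ 3.6307%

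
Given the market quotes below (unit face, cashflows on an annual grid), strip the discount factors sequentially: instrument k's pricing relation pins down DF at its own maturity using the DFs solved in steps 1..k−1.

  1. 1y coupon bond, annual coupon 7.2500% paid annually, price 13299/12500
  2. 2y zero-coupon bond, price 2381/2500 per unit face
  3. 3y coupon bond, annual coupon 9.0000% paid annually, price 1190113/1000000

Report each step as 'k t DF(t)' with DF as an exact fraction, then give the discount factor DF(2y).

step 1 [1y] bond c/1=29/400: DF=(13299/12500 − 29/400·(0))/(1+29/400) = 124/125 ≈ 0.992000
step 2 [2y] zero: DF = P = 2381/2500 ≈ 0.952400
step 3 [3y] bond c/1=9/100: DF=(1190113/1000000 − 9/100·(0.992000+0.952400))/(1+9/100) = 9313/10000 ≈ 0.931300

1 1 124/125
2 2 2381/2500
3 3 9313/10000
DF(2y) = 2381/2500 ≈ 0.952400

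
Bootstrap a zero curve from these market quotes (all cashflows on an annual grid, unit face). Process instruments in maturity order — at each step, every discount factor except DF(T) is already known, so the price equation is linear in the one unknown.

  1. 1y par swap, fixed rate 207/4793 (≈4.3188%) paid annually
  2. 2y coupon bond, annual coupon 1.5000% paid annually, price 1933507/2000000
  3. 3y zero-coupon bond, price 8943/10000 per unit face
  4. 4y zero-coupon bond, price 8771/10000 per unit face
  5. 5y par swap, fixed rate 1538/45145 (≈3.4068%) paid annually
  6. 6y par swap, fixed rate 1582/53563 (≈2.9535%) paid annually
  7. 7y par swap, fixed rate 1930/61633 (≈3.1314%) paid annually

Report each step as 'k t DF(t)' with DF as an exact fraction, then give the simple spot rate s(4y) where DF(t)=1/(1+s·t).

step 1 [1y] swap r/1=207/4793: DF=(1 − 207/4793·(0))/(1+207/4793) = 4793/5000 ≈ 0.958600
step 2 [2y] bond c/1=3/200: DF=(1933507/2000000 − 3/200·(0.958600))/(1+3/200) = 9383/10000 ≈ 0.938300
step 3 [3y] zero: DF = P = 8943/10000 ≈ 0.894300
step 4 [4y] zero: DF = P = 8771/10000 ≈ 0.877100
step 5 [5y] swap r/1=1538/45145: DF=(1 − 1538/45145·(0.958600+0.938300+0.894300+0.877100))/(1+1538/45145) = 4231/5000 ≈ 0.846200
step 6 [6y] swap r/1=1582/53563: DF=(1 − 1582/53563·(0.958600+0.938300+0.894300+0.877100+0.846200))/(1+1582/53563) = 4209/5000 ≈ 0.841800
step 7 [7y] swap r/1=1930/61633: DF=(1 − 1930/61633·(0.958600+0.938300+0.894300+0.877100+0.846200+0.841800))/(1+1930/61633) = 807/1000 ≈ 0.807000

1 1 4793/5000
2 2 9383/10000
3 3 8943/10000
4 4 8771/10000
5 5 4231/5000
6 6 4209/5000
7 7 807/1000
s(4y) = (1/(8771/10000) − 1)/(4) = 1229/35084 ≈ 3.5030%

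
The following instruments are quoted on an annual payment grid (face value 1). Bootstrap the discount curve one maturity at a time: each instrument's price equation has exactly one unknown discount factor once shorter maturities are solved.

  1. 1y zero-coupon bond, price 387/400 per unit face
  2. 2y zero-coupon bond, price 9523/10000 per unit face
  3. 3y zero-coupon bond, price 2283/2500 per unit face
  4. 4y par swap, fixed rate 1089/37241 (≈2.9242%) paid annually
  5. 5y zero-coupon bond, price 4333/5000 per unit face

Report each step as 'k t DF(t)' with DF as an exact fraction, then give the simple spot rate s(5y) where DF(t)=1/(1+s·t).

step 1 [1y] zero: DF = P = 387/400 ≈ 0.967500
step 2 [2y] zero: DF = P = 9523/10000 ≈ 0.952300
step 3 [3y] zero: DF = P = 2283/2500 ≈ 0.913200
step 4 [4y] swap r/1=1089/37241: DF=(1 − 1089/37241·(0.967500+0.952300+0.913200))/(1+1089/37241) = 8911/10000 ≈ 0.891100
step 5 [5y] zero: DF = P = 4333/5000 ≈ 0.866600

1 1 387/400
2 2 9523/10000
3 3 2283/2500
4 4 8911/10000
5 5 4333/5000
s(5y) = (1/(4333/5000) − 1)/(5) = 667/21665 ≈ 3.0787%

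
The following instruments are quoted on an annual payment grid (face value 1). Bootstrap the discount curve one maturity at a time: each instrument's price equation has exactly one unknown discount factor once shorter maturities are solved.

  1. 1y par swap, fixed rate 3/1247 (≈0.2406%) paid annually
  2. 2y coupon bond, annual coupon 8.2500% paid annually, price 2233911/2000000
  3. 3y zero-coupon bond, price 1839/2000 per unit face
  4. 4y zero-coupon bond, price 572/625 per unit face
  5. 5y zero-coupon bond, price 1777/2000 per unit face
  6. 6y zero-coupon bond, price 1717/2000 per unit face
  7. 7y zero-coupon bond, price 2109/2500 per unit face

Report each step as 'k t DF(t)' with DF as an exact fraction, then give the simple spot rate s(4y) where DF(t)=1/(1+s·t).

step 1 [1y] swap r/1=3/1247: DF=(1 − 3/1247·(0))/(1+3/1247) = 1247/1250 ≈ 0.997600
step 2 [2y] bond c/1=33/400: DF=(2233911/2000000 − 33/400·(0.997600))/(1+33/400) = 4779/5000 ≈ 0.955800
step 3 [3y] zero: DF = P = 1839/2000 ≈ 0.919500
step 4 [4y] zero: DF = P = 572/625 ≈ 0.915200
step 5 [5y] zero: DF = P = 1777/2000 ≈ 0.888500
step 6 [6y] zero: DF = P = 1717/2000 ≈ 0.858500
step 7 [7y] zero: DF = P = 2109/2500 ≈ 0.843600

1 1 1247/1250
2 2 4779/5000
3 3 1839/2000
4 4 572/625
5 5 1777/2000
6 6 1717/2000
7 7 2109/2500
s(4y) = (1/(572/625) − 1)/(4) = 53/2288 ≈ 2.3164%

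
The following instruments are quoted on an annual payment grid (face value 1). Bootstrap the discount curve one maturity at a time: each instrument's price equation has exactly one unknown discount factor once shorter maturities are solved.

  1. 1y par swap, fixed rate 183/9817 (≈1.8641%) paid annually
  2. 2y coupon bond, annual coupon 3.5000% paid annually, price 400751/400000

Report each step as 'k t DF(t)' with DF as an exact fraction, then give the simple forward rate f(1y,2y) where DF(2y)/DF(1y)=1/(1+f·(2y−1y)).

step 1 [1y] swap r/1=183/9817: DF=(1 − 183/9817·(0))/(1+183/9817) = 9817/10000 ≈ 0.981700
step 2 [2y] bond c/1=7/200: DF=(400751/400000 − 7/200·(0.981700))/(1+7/200) = 2337/2500 ≈ 0.934800

1 1 9817/10000
2 2 2337/2500
f(1y,2y) = ((9817/10000)/(2337/2500) − 1)/(1) = 469/9348 ≈ 5.0171%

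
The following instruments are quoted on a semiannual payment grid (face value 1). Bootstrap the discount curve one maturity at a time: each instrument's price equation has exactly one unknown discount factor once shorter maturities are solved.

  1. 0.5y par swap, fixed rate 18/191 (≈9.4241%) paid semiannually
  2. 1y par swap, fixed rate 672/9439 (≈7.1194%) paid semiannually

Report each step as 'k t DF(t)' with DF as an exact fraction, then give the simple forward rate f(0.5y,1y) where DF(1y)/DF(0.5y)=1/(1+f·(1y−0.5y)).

step 1 [0.5y] swap r/2=9/191: DF=(1 − 9/191·(0))/(1+9/191) = 191/200 ≈ 0.955000
step 2 [1y] swap r/2=336/9439: DF=(1 − 336/9439·(0.955000))/(1+336/9439) = 583/625 ≈ 0.932800

1 1/2 191/200
2 1 583/625
f(0.5y,1y) = ((191/200)/(583/625) − 1)/(1/2) = 111/2332 ≈ 4.7599%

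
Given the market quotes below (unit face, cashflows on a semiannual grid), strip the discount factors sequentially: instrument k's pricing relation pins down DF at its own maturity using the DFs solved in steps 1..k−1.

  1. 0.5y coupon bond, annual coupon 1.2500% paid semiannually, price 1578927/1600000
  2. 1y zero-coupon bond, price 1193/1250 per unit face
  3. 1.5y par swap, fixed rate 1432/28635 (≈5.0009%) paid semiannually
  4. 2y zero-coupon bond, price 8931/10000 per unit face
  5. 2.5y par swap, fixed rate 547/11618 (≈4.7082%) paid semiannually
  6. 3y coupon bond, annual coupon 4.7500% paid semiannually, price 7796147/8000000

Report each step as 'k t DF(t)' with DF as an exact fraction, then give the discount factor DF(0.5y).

1 1/2 9807/10000
2 1 1193/1250
3 3/2 2321/2500
4 2 8931/10000
5 5/2 4453/5000
6 3 8441/10000
DF(0.5y) = 9807/10000 ≈ 0.980700

step 1 [0.5y] bond c/2=1/160: DF=(1578927/1600000 − 1/160·(0))/(1+1/160) = 9807/10000 ≈ 0.980700
step 2 [1y] zero: DF = P = 1193/1250 ≈ 0.954400
step 3 [1.5y] swap r/2=716/28635: DF=(1 − 716/28635·(0.980700+0.954400))/(1+716/28635) = 2321/2500 ≈ 0.928400
step 4 [2y] zero: DF = P = 8931/10000 ≈ 0.893100
step 5 [2.5y] swap r/2=547/23236: DF=(1 − 547/23236·(0.980700+0.954400+0.928400+0.893100))/(1+547/23236) = 4453/5000 ≈ 0.890600
step 6 [3y] bond c/2=19/800: DF=(7796147/8000000 − 19/800·(0.980700+0.954400+0.928400+0.893100+0.890600))/(1+19/800) = 8441/10000 ≈ 0.844100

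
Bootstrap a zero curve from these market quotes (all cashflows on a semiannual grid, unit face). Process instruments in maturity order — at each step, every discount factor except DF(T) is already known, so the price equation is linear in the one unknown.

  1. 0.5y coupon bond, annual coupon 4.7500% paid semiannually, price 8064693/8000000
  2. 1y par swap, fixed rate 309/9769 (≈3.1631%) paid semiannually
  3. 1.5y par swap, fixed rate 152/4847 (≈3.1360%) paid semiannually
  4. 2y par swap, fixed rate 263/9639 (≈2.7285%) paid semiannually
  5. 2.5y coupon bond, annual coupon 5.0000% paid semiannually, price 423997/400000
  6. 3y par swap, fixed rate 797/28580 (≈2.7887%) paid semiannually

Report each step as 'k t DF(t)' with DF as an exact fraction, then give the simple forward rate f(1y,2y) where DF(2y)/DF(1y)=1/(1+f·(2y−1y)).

1 1/2 9847/10000
2 1 9691/10000
3 3/2 1193/1250
4 2 4737/5000
5 5/2 9401/10000
6 3 9203/10000
f(1y,2y) = ((9691/10000)/(4737/5000) − 1)/(1) = 217/9474 ≈ 2.2905%

step 1 [0.5y] bond c/2=19/800: DF=(8064693/8000000 − 19/800·(0))/(1+19/800) = 9847/10000 ≈ 0.984700
step 2 [1y] swap r/2=309/19538: DF=(1 − 309/19538·(0.984700))/(1+309/19538) = 9691/10000 ≈ 0.969100
step 3 [1.5y] swap r/2=76/4847: DF=(1 − 76/4847·(0.984700+0.969100))/(1+76/4847) = 1193/1250 ≈ 0.954400
step 4 [2y] swap r/2=263/19278: DF=(1 − 263/19278·(0.984700+0.969100+0.954400))/(1+263/19278) = 4737/5000 ≈ 0.947400
step 5 [2.5y] bond c/2=1/40: DF=(423997/400000 − 1/40·(0.984700+0.969100+0.954400+0.947400))/(1+1/40) = 9401/10000 ≈ 0.940100
step 6 [3y] swap r/2=797/57160: DF=(1 − 797/57160·(0.984700+0.969100+0.954400+0.947400+0.940100))/(1+797/57160) = 9203/10000 ≈ 0.920300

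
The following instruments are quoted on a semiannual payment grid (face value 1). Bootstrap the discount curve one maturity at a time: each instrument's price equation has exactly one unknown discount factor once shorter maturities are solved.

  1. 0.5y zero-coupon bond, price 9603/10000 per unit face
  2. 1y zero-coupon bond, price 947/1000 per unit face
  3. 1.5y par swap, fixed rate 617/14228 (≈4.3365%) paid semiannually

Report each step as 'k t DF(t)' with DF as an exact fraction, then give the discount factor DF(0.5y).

step 1 [0.5y] zero: DF = P = 9603/10000 ≈ 0.960300
step 2 [1y] zero: DF = P = 947/1000 ≈ 0.947000
step 3 [1.5y] swap r/2=617/28456: DF=(1 − 617/28456·(0.960300+0.947000))/(1+617/28456) = 9383/10000 ≈ 0.938300

1 1/2 9603/10000
2 1 947/1000
3 3/2 9383/10000
DF(0.5y) = 9603/10000 ≈ 0.960300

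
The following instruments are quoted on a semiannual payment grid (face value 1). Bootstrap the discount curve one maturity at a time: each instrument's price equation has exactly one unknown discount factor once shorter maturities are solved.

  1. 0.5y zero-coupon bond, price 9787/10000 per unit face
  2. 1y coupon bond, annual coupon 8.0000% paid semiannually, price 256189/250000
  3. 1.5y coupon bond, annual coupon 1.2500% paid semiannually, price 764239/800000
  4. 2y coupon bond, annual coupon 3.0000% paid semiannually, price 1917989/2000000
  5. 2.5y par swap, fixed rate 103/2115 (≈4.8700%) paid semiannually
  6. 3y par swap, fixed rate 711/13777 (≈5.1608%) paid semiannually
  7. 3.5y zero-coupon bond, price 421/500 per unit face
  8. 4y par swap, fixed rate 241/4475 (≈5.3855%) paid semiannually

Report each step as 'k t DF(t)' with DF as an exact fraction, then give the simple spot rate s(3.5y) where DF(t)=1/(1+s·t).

1 1/2 9787/10000
2 1 9477/10000
3 3/2 4687/5000
4 2 361/400
5 5/2 8867/10000
6 3 4289/5000
7 7/2 421/500
8 4 1009/1250
s(3.5y) = (1/(421/500) − 1)/(7/2) = 158/2947 ≈ 5.3614%

step 1 [0.5y] zero: DF = P = 9787/10000 ≈ 0.978700
step 2 [1y] bond c/2=1/25: DF=(256189/250000 − 1/25·(0.978700))/(1+1/25) = 9477/10000 ≈ 0.947700
step 3 [1.5y] bond c/2=1/160: DF=(764239/800000 − 1/160·(0.978700+0.947700))/(1+1/160) = 4687/5000 ≈ 0.937400
step 4 [2y] bond c/2=3/200: DF=(1917989/2000000 − 3/200·(0.978700+0.947700+0.937400))/(1+3/200) = 361/400 ≈ 0.902500
step 5 [2.5y] swap r/2=103/4230: DF=(1 − 103/4230·(0.978700+0.947700+0.937400+0.902500))/(1+103/4230) = 8867/10000 ≈ 0.886700
step 6 [3y] swap r/2=711/27554: DF=(1 − 711/27554·(0.978700+0.947700+0.937400+0.902500+0.886700))/(1+711/27554) = 4289/5000 ≈ 0.857800
step 7 [3.5y] zero: DF = P = 421/500 ≈ 0.842000
step 8 [4y] swap r/2=241/8950: DF=(1 − 241/8950·(0.978700+0.947700+0.937400+0.902500+0.886700+0.857800+0.842000))/(1+241/8950) = 1009/1250 ≈ 0.807200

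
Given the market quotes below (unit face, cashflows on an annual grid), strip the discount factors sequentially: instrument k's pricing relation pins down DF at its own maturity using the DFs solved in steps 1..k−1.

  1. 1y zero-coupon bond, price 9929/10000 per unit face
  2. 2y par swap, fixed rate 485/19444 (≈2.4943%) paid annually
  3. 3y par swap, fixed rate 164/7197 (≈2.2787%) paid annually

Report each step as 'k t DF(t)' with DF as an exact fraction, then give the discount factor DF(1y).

1 1 9929/10000
2 2 1903/2000
3 3 584/625
DF(1y) = 9929/10000 ≈ 0.992900

step 1 [1y] zero: DF = P = 9929/10000 ≈ 0.992900
step 2 [2y] swap r/1=485/19444: DF=(1 − 485/19444·(0.992900))/(1+485/19444) = 1903/2000 ≈ 0.951500
step 3 [3y] swap r/1=164/7197: DF=(1 − 164/7197·(0.992900+0.951500))/(1+164/7197) = 584/625 ≈ 0.934400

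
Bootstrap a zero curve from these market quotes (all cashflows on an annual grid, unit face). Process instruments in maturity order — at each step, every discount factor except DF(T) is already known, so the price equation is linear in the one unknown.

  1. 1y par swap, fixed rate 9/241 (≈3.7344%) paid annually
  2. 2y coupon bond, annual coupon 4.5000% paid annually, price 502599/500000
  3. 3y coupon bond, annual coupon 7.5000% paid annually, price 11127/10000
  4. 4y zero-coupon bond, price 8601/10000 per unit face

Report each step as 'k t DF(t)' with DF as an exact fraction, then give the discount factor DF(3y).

step 1 [1y] swap r/1=9/241: DF=(1 − 9/241·(0))/(1+9/241) = 241/250 ≈ 0.964000
step 2 [2y] bond c/1=9/200: DF=(502599/500000 − 9/200·(0.964000))/(1+9/200) = 2301/2500 ≈ 0.920400
step 3 [3y] bond c/1=3/40: DF=(11127/10000 − 3/40·(0.964000+0.920400))/(1+3/40) = 2259/2500 ≈ 0.903600
step 4 [4y] zero: DF = P = 8601/10000 ≈ 0.860100

1 1 241/250
2 2 2301/2500
3 3 2259/2500
4 4 8601/10000
DF(3y) = 2259/2500 ≈ 0.903600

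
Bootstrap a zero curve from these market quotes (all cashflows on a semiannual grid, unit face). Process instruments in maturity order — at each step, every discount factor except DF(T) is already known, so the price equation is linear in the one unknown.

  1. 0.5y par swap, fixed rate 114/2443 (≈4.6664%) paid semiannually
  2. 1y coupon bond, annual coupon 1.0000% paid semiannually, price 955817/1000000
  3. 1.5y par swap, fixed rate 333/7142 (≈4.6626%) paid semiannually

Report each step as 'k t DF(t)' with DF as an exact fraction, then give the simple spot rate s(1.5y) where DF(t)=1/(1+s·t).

step 1 [0.5y] swap r/2=57/2443: DF=(1 − 57/2443·(0))/(1+57/2443) = 2443/2500 ≈ 0.977200
step 2 [1y] bond c/2=1/200: DF=(955817/1000000 − 1/200·(0.977200))/(1+1/200) = 4731/5000 ≈ 0.946200
step 3 [1.5y] swap r/2=333/14284: DF=(1 − 333/14284·(0.977200+0.946200))/(1+333/14284) = 4667/5000 ≈ 0.933400

1 1/2 2443/2500
2 1 4731/5000
3 3/2 4667/5000
s(1.5y) = (1/(4667/5000) − 1)/(3/2) = 222/4667 ≈ 4.7568%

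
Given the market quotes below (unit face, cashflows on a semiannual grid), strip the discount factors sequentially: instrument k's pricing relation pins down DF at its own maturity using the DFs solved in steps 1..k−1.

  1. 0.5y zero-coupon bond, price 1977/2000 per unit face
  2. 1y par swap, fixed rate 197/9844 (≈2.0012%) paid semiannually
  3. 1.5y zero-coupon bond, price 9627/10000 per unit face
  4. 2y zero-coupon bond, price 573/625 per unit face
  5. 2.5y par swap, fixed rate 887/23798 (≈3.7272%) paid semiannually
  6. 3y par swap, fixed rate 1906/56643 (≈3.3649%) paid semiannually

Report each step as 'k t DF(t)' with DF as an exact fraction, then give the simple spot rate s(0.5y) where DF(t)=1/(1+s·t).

step 1 [0.5y] zero: DF = P = 1977/2000 ≈ 0.988500
step 2 [1y] swap r/2=197/19688: DF=(1 − 197/19688·(0.988500))/(1+197/19688) = 9803/10000 ≈ 0.980300
step 3 [1.5y] zero: DF = P = 9627/10000 ≈ 0.962700
step 4 [2y] zero: DF = P = 573/625 ≈ 0.916800
step 5 [2.5y] swap r/2=887/47596: DF=(1 − 887/47596·(0.988500+0.980300+0.962700+0.916800))/(1+887/47596) = 9113/10000 ≈ 0.911300
step 6 [3y] swap r/2=953/56643: DF=(1 − 953/56643·(0.988500+0.980300+0.962700+0.916800+0.911300))/(1+953/56643) = 9047/10000 ≈ 0.904700

1 1/2 1977/2000
2 1 9803/10000
3 3/2 9627/10000
4 2 573/625
5 5/2 9113/10000
6 3 9047/10000
s(0.5y) = (1/(1977/2000) − 1)/(1/2) = 46/1977 ≈ 2.3268%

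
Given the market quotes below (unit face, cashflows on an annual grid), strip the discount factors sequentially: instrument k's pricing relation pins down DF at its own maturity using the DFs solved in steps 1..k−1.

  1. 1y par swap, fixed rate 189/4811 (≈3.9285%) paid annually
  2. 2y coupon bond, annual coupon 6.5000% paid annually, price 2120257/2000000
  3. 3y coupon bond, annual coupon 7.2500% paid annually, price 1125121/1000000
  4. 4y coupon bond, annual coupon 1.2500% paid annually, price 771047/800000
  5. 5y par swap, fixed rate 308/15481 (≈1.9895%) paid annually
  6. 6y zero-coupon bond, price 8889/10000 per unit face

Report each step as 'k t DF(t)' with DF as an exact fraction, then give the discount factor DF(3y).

step 1 [1y] swap r/1=189/4811: DF=(1 − 189/4811·(0))/(1+189/4811) = 4811/5000 ≈ 0.962200
step 2 [2y] bond c/1=13/200: DF=(2120257/2000000 − 13/200·(0.962200))/(1+13/200) = 9367/10000 ≈ 0.936700
step 3 [3y] bond c/1=29/400: DF=(1125121/1000000 − 29/400·(0.962200+0.936700))/(1+29/400) = 9207/10000 ≈ 0.920700
step 4 [4y] bond c/1=1/80: DF=(771047/800000 − 1/80·(0.962200+0.936700+0.920700))/(1+1/80) = 9171/10000 ≈ 0.917100
step 5 [5y] swap r/1=308/15481: DF=(1 − 308/15481·(0.962200+0.936700+0.920700+0.917100))/(1+308/15481) = 2269/2500 ≈ 0.907600
step 6 [6y] zero: DF = P = 8889/10000 ≈ 0.888900

1 1 4811/5000
2 2 9367/10000
3 3 9207/10000
4 4 9171/10000
5 5 2269/2500
6 6 8889/10000
DF(3y) = 9207/10000 ≈ 0.920700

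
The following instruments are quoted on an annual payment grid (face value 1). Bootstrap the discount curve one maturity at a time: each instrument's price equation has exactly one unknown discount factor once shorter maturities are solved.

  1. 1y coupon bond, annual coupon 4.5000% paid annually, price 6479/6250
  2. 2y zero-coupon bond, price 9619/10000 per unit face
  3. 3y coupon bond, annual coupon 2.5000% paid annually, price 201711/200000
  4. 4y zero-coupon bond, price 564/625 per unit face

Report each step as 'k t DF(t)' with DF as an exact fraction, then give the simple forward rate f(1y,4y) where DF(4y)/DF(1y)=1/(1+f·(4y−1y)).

step 1 [1y] bond c/1=9/200: DF=(6479/6250 − 9/200·(0))/(1+9/200) = 124/125 ≈ 0.992000
step 2 [2y] zero: DF = P = 9619/10000 ≈ 0.961900
step 3 [3y] bond c/1=1/40: DF=(201711/200000 − 1/40·(0.992000+0.961900))/(1+1/40) = 9363/10000 ≈ 0.936300
step 4 [4y] zero: DF = P = 564/625 ≈ 0.902400

1 1 124/125
2 2 9619/10000
3 3 9363/10000
4 4 564/625
f(1y,4y) = ((124/125)/(564/625) − 1)/(3) = 14/423 ≈ 3.3097%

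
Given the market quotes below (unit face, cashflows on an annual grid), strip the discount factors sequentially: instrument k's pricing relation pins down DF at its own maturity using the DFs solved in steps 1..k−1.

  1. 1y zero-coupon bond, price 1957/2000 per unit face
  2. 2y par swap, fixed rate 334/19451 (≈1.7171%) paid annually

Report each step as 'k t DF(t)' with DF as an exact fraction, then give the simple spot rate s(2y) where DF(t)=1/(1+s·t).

1 1 1957/2000
2 2 4833/5000
s(2y) = (1/(4833/5000) − 1)/(2) = 167/9666 ≈ 1.7277%

step 1 [1y] zero: DF = P = 1957/2000 ≈ 0.978500
step 2 [2y] swap r/1=334/19451: DF=(1 − 334/19451·(0.978500))/(1+334/19451) = 4833/5000 ≈ 0.966600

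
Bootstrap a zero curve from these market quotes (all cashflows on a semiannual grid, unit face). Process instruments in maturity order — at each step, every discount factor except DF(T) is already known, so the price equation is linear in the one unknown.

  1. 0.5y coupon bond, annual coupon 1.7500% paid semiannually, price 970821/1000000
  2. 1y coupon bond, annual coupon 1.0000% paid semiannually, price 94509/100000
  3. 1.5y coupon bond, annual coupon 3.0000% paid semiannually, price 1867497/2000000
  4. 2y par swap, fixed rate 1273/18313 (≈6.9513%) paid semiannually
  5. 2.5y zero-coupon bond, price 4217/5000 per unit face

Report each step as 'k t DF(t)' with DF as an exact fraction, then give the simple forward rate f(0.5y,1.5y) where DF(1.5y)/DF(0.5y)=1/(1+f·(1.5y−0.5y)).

step 1 [0.5y] bond c/2=7/800: DF=(970821/1000000 − 7/800·(0))/(1+7/800) = 1203/1250 ≈ 0.962400
step 2 [1y] bond c/2=1/200: DF=(94509/100000 − 1/200·(0.962400))/(1+1/200) = 2339/2500 ≈ 0.935600
step 3 [1.5y] bond c/2=3/200: DF=(1867497/2000000 − 3/200·(0.962400+0.935600))/(1+3/200) = 8919/10000 ≈ 0.891900
step 4 [2y] swap r/2=1273/36626: DF=(1 − 1273/36626·(0.962400+0.935600+0.891900))/(1+1273/36626) = 8727/10000 ≈ 0.872700
step 5 [2.5y] zero: DF = P = 4217/5000 ≈ 0.843400

1 1/2 1203/1250
2 1 2339/2500
3 3/2 8919/10000
4 2 8727/10000
5 5/2 4217/5000
f(0.5y,1.5y) = ((1203/1250)/(8919/10000) − 1)/(1) = 235/2973 ≈ 7.9045%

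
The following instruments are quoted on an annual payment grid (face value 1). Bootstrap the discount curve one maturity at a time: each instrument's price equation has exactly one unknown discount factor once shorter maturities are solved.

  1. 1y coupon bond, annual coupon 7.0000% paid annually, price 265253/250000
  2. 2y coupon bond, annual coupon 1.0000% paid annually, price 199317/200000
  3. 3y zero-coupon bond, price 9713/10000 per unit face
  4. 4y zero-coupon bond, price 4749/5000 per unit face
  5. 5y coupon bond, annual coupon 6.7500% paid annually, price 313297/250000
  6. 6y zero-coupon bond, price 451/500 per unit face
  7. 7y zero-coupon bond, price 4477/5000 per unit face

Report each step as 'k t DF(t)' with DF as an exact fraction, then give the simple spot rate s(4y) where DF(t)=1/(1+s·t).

1 1 2479/2500
2 2 9769/10000
3 3 9713/10000
4 4 4749/5000
5 5 116/125
6 6 451/500
7 7 4477/5000
s(4y) = (1/(4749/5000) − 1)/(4) = 251/18996 ≈ 1.3213%

step 1 [1y] bond c/1=7/100: DF=(265253/250000 − 7/100·(0))/(1+7/100) = 2479/2500 ≈ 0.991600
step 2 [2y] bond c/1=1/100: DF=(199317/200000 − 1/100·(0.991600))/(1+1/100) = 9769/10000 ≈ 0.976900
step 3 [3y] zero: DF = P = 9713/10000 ≈ 0.971300
step 4 [4y] zero: DF = P = 4749/5000 ≈ 0.949800
step 5 [5y] bond c/1=27/400: DF=(313297/250000 − 27/400·(0.991600+0.976900+0.971300+0.949800))/(1+27/400) = 116/125 ≈ 0.928000
step 6 [6y] zero: DF = P = 451/500 ≈ 0.902000
step 7 [7y] zero: DF = P = 4477/5000 ≈ 0.895400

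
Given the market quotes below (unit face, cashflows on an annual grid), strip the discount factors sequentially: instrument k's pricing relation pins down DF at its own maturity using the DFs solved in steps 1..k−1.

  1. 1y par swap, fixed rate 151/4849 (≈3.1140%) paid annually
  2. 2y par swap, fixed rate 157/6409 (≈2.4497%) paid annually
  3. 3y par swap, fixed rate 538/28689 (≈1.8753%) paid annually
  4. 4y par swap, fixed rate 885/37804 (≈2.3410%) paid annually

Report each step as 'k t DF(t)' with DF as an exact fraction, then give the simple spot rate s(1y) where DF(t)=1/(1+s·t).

step 1 [1y] swap r/1=151/4849: DF=(1 − 151/4849·(0))/(1+151/4849) = 4849/5000 ≈ 0.969800
step 2 [2y] swap r/1=157/6409: DF=(1 − 157/6409·(0.969800))/(1+157/6409) = 9529/10000 ≈ 0.952900
step 3 [3y] swap r/1=538/28689: DF=(1 − 538/28689·(0.969800+0.952900))/(1+538/28689) = 4731/5000 ≈ 0.946200
step 4 [4y] swap r/1=885/37804: DF=(1 − 885/37804·(0.969800+0.952900+0.946200))/(1+885/37804) = 1823/2000 ≈ 0.911500

1 1 4849/5000
2 2 9529/10000
3 3 4731/5000
4 4 1823/2000
s(1y) = (1/(4849/5000) − 1)/(1) = 151/4849 ≈ 3.1140%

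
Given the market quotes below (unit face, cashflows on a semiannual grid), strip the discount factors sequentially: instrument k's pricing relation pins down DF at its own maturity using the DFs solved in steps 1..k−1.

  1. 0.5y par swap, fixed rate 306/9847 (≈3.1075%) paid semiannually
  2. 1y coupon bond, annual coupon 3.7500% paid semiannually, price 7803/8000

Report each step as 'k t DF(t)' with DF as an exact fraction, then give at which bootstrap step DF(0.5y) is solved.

1 1/2 9847/10000
2 1 9393/10000
DF(0.5y) is solved at step 1

step 1 [0.5y] swap r/2=153/9847: DF=(1 − 153/9847·(0))/(1+153/9847) = 9847/10000 ≈ 0.984700
step 2 [1y] bond c/2=3/160: DF=(7803/8000 − 3/160·(0.984700))/(1+3/160) = 9393/10000 ≈ 0.939300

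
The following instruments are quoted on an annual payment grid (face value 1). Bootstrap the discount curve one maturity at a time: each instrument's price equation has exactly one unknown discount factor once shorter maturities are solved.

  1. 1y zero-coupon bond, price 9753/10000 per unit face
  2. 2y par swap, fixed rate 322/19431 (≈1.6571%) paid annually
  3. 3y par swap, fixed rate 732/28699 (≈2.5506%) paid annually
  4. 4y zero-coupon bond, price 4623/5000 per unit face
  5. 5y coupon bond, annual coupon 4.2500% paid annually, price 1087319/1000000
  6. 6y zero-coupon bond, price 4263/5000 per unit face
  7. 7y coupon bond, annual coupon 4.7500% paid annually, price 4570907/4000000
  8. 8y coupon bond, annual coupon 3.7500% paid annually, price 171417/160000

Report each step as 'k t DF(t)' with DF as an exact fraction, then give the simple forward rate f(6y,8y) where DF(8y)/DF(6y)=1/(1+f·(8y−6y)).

step 1 [1y] zero: DF = P = 9753/10000 ≈ 0.975300
step 2 [2y] swap r/1=322/19431: DF=(1 − 322/19431·(0.975300))/(1+322/19431) = 4839/5000 ≈ 0.967800
step 3 [3y] swap r/1=732/28699: DF=(1 − 732/28699·(0.975300+0.967800))/(1+732/28699) = 2317/2500 ≈ 0.926800
step 4 [4y] zero: DF = P = 4623/5000 ≈ 0.924600
step 5 [5y] bond c/1=17/400: DF=(1087319/1000000 − 17/400·(0.975300+0.967800+0.926800+0.924600))/(1+17/400) = 8883/10000 ≈ 0.888300
step 6 [6y] zero: DF = P = 4263/5000 ≈ 0.852600
step 7 [7y] bond c/1=19/400: DF=(4570907/4000000 − 19/400·(0.975300+0.967800+0.926800+0.924600+0.888300+0.852600))/(1+19/400) = 8399/10000 ≈ 0.839900
step 8 [8y] bond c/1=3/80: DF=(171417/160000 − 3/80·(0.975300+0.967800+0.926800+0.924600+0.888300+0.852600+0.839900))/(1+3/80) = 4011/5000 ≈ 0.802200

1 1 9753/10000
2 2 4839/5000
3 3 2317/2500
4 4 4623/5000
5 5 8883/10000
6 6 4263/5000
7 7 8399/10000
8 8 4011/5000
f(6y,8y) = ((4263/5000)/(4011/5000) − 1)/(2) = 6/191 ≈ 3.1414%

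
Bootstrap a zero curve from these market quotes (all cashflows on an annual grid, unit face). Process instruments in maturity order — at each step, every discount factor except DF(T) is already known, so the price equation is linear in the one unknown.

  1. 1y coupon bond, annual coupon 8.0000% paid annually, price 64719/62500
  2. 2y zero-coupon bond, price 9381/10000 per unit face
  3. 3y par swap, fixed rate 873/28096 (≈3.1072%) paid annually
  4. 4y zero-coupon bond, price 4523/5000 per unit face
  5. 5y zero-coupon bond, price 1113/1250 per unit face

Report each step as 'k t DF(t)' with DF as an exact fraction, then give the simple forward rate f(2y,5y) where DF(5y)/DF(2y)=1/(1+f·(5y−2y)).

step 1 [1y] bond c/1=2/25: DF=(64719/62500 − 2/25·(0))/(1+2/25) = 2397/2500 ≈ 0.958800
step 2 [2y] zero: DF = P = 9381/10000 ≈ 0.938100
step 3 [3y] swap r/1=873/28096: DF=(1 − 873/28096·(0.958800+0.938100))/(1+873/28096) = 9127/10000 ≈ 0.912700
step 4 [4y] zero: DF = P = 4523/5000 ≈ 0.904600
step 5 [5y] zero: DF = P = 1113/1250 ≈ 0.890400

1 1 2397/2500
2 2 9381/10000
3 3 9127/10000
4 4 4523/5000
5 5 1113/1250
f(2y,5y) = ((9381/10000)/(1113/1250) − 1)/(3) = 1/56 ≈ 1.7857%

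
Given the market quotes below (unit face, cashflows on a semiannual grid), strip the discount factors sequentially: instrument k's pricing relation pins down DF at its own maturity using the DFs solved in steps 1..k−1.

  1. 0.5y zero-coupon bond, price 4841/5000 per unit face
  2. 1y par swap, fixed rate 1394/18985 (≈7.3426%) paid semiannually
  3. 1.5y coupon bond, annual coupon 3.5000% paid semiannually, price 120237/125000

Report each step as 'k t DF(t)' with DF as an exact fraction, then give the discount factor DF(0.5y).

step 1 [0.5y] zero: DF = P = 4841/5000 ≈ 0.968200
step 2 [1y] swap r/2=697/18985: DF=(1 − 697/18985·(0.968200))/(1+697/18985) = 9303/10000 ≈ 0.930300
step 3 [1.5y] bond c/2=7/400: DF=(120237/125000 − 7/400·(0.968200+0.930300))/(1+7/400) = 9127/10000 ≈ 0.912700

1 1/2 4841/5000
2 1 9303/10000
3 3/2 9127/10000
DF(0.5y) = 4841/5000 ≈ 0.968200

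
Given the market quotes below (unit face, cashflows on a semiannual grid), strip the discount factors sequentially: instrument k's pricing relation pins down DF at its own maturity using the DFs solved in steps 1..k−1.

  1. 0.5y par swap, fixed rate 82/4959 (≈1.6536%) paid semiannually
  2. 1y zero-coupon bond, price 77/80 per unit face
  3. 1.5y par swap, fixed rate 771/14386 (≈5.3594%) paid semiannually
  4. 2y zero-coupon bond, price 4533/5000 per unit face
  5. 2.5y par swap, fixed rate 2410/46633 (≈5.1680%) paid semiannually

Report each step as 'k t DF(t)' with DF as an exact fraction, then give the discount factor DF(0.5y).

step 1 [0.5y] swap r/2=41/4959: DF=(1 − 41/4959·(0))/(1+41/4959) = 4959/5000 ≈ 0.991800
step 2 [1y] zero: DF = P = 77/80 ≈ 0.962500
step 3 [1.5y] swap r/2=771/28772: DF=(1 − 771/28772·(0.991800+0.962500))/(1+771/28772) = 9229/10000 ≈ 0.922900
step 4 [2y] zero: DF = P = 4533/5000 ≈ 0.906600
step 5 [2.5y] swap r/2=1205/46633: DF=(1 − 1205/46633·(0.991800+0.962500+0.922900+0.906600))/(1+1205/46633) = 1759/2000 ≈ 0.879500

1 1/2 4959/5000
2 1 77/80
3 3/2 9229/10000
4 2 4533/5000
5 5/2 1759/2000
DF(0.5y) = 4959/5000 ≈ 0.991800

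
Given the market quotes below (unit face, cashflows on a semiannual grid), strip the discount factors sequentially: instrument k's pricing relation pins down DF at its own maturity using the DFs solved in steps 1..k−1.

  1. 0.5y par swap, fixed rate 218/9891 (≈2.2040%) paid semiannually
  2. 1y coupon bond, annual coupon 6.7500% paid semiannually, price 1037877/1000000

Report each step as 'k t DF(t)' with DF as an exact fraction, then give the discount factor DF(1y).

step 1 [0.5y] swap r/2=109/9891: DF=(1 − 109/9891·(0))/(1+109/9891) = 9891/10000 ≈ 0.989100
step 2 [1y] bond c/2=27/800: DF=(1037877/1000000 − 27/800·(0.989100))/(1+27/800) = 9717/10000 ≈ 0.971700

1 1/2 9891/10000
2 1 9717/10000
DF(1y) = 9717/10000 ≈ 0.971700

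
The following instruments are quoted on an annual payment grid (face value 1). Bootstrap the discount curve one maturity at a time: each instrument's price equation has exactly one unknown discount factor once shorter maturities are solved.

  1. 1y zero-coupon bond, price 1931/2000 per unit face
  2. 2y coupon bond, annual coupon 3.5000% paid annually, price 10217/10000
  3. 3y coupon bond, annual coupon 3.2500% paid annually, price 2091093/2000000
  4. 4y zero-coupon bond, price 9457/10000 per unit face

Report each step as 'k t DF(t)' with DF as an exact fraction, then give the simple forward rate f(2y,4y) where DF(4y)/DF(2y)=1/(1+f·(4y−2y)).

1 1 1931/2000
2 2 1909/2000
3 3 4761/5000
4 4 9457/10000
f(2y,4y) = ((1909/2000)/(9457/10000) − 1)/(2) = 44/9457 ≈ 0.4653%

step 1 [1y] zero: DF = P = 1931/2000 ≈ 0.965500
step 2 [2y] bond c/1=7/200: DF=(10217/10000 − 7/200·(0.965500))/(1+7/200) = 1909/2000 ≈ 0.954500
step 3 [3y] bond c/1=13/400: DF=(2091093/2000000 − 13/400·(0.965500+0.954500))/(1+13/400) = 4761/5000 ≈ 0.952200
step 4 [4y] zero: DF = P = 9457/10000 ≈ 0.945700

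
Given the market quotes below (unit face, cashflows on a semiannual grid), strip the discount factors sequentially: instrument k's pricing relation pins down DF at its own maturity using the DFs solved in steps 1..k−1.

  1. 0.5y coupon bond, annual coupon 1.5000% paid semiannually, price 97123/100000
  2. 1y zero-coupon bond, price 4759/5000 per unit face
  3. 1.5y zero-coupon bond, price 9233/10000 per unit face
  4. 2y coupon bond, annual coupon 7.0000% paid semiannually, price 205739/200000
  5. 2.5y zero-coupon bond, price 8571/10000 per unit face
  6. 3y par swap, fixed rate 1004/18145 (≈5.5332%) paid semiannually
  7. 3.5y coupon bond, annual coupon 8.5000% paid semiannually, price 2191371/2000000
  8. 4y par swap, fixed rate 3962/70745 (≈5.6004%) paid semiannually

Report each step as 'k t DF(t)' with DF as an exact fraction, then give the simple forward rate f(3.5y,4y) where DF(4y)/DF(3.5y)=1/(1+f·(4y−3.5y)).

1 1/2 241/250
2 1 4759/5000
3 3/2 9233/10000
4 2 8979/10000
5 5/2 8571/10000
6 3 4247/5000
7 7/2 8291/10000
8 4 8019/10000
f(3.5y,4y) = ((8291/10000)/(8019/10000) − 1)/(1/2) = 544/8019 ≈ 6.7839%

step 1 [0.5y] bond c/2=3/400: DF=(97123/100000 − 3/400·(0))/(1+3/400) = 241/250 ≈ 0.964000
step 2 [1y] zero: DF = P = 4759/5000 ≈ 0.951800
step 3 [1.5y] zero: DF = P = 9233/10000 ≈ 0.923300
step 4 [2y] bond c/2=7/200: DF=(205739/200000 − 7/200·(0.964000+0.951800+0.923300))/(1+7/200) = 8979/10000 ≈ 0.897900
step 5 [2.5y] zero: DF = P = 8571/10000 ≈ 0.857100
step 6 [3y] swap r/2=502/18145: DF=(1 − 502/18145·(0.964000+0.951800+0.923300+0.897900+0.857100))/(1+502/18145) = 4247/5000 ≈ 0.849400
step 7 [3.5y] bond c/2=17/400: DF=(2191371/2000000 − 17/400·(0.964000+0.951800+0.923300+0.897900+0.857100+0.849400))/(1+17/400) = 8291/10000 ≈ 0.829100
step 8 [4y] swap r/2=1981/70745: DF=(1 − 1981/70745·(0.964000+0.951800+0.923300+0.897900+0.857100+0.849400+0.829100))/(1+1981/70745) = 8019/10000 ≈ 0.801900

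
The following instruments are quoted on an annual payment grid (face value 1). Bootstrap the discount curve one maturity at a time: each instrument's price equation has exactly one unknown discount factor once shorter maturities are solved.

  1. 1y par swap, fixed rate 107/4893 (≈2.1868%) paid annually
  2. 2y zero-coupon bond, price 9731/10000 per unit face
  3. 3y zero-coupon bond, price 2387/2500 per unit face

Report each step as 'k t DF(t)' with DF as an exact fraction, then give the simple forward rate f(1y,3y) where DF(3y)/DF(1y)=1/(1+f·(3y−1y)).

1 1 4893/5000
2 2 9731/10000
3 3 2387/2500
f(1y,3y) = ((4893/5000)/(2387/2500) − 1)/(2) = 17/1364 ≈ 1.2463%

step 1 [1y] swap r/1=107/4893: DF=(1 − 107/4893·(0))/(1+107/4893) = 4893/5000 ≈ 0.978600
step 2 [2y] zero: DF = P = 9731/10000 ≈ 0.973100
step 3 [3y] zero: DF = P = 2387/2500 ≈ 0.954800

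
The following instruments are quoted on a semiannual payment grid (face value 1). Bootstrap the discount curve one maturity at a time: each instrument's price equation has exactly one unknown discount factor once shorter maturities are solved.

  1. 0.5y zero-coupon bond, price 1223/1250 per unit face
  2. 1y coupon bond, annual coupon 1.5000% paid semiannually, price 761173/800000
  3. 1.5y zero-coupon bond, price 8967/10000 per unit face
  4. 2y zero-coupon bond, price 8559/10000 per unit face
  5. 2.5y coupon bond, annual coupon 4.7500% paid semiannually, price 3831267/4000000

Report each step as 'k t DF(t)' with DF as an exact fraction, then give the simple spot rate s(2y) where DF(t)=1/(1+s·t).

step 1 [0.5y] zero: DF = P = 1223/1250 ≈ 0.978400
step 2 [1y] bond c/2=3/400: DF=(761173/800000 − 3/400·(0.978400))/(1+3/400) = 9371/10000 ≈ 0.937100
step 3 [1.5y] zero: DF = P = 8967/10000 ≈ 0.896700
step 4 [2y] zero: DF = P = 8559/10000 ≈ 0.855900
step 5 [2.5y] bond c/2=19/800: DF=(3831267/4000000 − 19/800·(0.978400+0.937100+0.896700+0.855900))/(1+19/800) = 1701/2000 ≈ 0.850500

1 1/2 1223/1250
2 1 9371/10000
3 3/2 8967/10000
4 2 8559/10000
5 5/2 1701/2000
s(2y) = (1/(8559/10000) − 1)/(2) = 1441/17118 ≈ 8.4180%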